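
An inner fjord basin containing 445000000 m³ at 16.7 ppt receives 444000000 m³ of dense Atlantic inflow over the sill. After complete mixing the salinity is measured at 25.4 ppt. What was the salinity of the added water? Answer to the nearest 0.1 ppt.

34.1 ppt

Salt balance: 445,000,000×16.7 + 444,000,000×S = 889,000,000×25.4
7,431,500,000 + 444,000,000·S = 22,580,600,000
S = (22,580,600,000 − 7,431,500,000) / 444,000,000 = 34.1196 ppt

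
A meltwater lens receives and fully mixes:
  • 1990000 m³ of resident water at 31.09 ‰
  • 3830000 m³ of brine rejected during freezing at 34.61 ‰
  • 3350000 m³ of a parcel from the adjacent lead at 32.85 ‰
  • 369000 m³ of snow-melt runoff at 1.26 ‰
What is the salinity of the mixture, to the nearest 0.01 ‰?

Total salt / total volume:
salt = 1,990,000×31.09 + 3,830,000×34.61 + 3,350,000×32.85 + 369,000×1.26 = 61,869,100 + 132,556,300 + 110,047,500 + 464,940 = 304,937,840
volume = 1,990,000 + 3,830,000 + 3,350,000 + 369,000 = 9,539,000 m³
S = 304,937,840 / 9,539,000 = 31.9675 ‰

31.97 ‰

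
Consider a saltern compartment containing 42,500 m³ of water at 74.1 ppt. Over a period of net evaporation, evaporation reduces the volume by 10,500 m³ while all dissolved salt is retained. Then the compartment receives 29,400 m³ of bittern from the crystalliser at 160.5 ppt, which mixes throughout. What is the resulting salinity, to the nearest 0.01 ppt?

After evaporation: salt = 42,500×74.1 = 3,149,250; volume = 42,500 − 10,500 = 32,000 m³
After mixing: salt = 3,149,250 + 29,400×160.5 = 7,867,950; volume = 32,000 + 29,400 = 61,400 m³
S = 7,867,950 / 61,400 = 128.1425 ppt

128.14 ppt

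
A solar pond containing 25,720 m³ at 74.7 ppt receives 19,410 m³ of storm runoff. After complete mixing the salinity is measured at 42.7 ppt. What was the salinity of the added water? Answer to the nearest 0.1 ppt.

Salt balance: 25,720×74.7 + 19,410×S = 45,130×42.7
1,921,284 + 19,410·S = 1,927,051
S = (1,927,051 − 1,921,284) / 19,410 = 0.2971 ppt

0.3 ppt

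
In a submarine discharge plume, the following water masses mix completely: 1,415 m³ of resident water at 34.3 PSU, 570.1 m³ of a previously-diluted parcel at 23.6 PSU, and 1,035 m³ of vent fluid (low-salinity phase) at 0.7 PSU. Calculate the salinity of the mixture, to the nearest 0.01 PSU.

By conservation of dissolved salt,
salt = 1,415×34.3 + 570.1×23.6 + 1,035×0.7 = 48,534.5 + 13,454.36 + 724.5 = 62,713.36
volume = 1,415 + 570.1 + 1,035 = 3,020.1 m³
S = 62,713.36 / 3,020.1 = 20.7653 PSU

20.77 PSU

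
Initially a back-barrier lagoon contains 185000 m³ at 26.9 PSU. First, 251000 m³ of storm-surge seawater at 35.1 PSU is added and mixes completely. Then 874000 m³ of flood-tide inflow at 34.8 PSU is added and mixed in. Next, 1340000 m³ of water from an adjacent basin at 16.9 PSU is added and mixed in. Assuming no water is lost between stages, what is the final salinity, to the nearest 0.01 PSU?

25.23 PSU

Salt balance:
Initial salt = 185,000×26.9 = 4,976,500
After stage 1: salt = 4,976,500 + 251,000×35.1 = 13,786,600; volume = 436,000 m³; S = 31.621 PSU
After stage 2: salt = 13,786,600 + 874,000×34.8 = 44,201,800; volume = 1,310,000 m³; S = 33.742 PSU
After stage 3: salt = 44,201,800 + 1,340,000×16.9 = 66,847,800; volume = 2,650,000 m³
S = 66,847,800 / 2,650,000 = 25.2256 PSU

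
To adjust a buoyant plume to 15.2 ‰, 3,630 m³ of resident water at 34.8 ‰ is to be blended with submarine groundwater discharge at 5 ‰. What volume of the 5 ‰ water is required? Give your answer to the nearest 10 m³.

Salt balance: 3,630×34.8 + V×5 = (3,630+V)×15.2
126,324 + 5V = 55,176 + 15.2V
71,148 = 10.2V
V = 6,975.29 m³

6980 m³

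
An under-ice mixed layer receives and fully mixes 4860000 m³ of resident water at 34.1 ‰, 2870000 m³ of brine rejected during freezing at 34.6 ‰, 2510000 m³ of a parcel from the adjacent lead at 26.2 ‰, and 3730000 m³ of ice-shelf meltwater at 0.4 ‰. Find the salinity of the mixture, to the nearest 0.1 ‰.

23.8 ‰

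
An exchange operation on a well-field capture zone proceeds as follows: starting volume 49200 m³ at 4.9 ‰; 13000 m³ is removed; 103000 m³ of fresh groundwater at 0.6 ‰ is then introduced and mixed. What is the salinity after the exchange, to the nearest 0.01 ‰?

Remaining after removal: 36,200 m³ at 4.9 ‰ (salt = 177,380)
After addition: salt = 177,380 + 103,000×0.6 = 239,180; volume = 139,200 m³
S = 239,180 / 139,200 = 1.7182 ‰

1.72 ‰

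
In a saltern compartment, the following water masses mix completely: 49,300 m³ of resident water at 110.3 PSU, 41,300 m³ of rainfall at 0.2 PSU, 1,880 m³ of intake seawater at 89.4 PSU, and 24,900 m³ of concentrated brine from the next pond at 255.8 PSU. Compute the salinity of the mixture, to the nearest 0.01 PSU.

102.09 PSU

Conserving salt mass:
salt = 49,300×110.3 + 41,300×0.2 + 1,880×89.4 + 24,900×255.8 = 5,437,790 + 8,260 + 168,072 + 6,369,420 = 11,983,542
volume = 49,300 + 41,300 + 1,880 + 24,900 = 117,380 m³
S = 11,983,542 / 117,380 = 102.0919 PSU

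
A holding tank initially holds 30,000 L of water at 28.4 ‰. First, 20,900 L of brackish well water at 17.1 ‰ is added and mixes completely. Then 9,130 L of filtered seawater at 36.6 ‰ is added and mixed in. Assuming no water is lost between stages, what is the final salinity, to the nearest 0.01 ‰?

25.71 ‰

Conserving salt mass:
Initial salt = 30,000×28.4 = 852,000
After stage 1: salt = 852,000 + 20,900×17.1 = 1,209,390; volume = 50,900 L; S = 23.76 ‰
After stage 2: salt = 1,209,390 + 9,130×36.6 = 1,543,548; volume = 60,030 L
S = 1,543,548 / 60,030 = 25.7129 ‰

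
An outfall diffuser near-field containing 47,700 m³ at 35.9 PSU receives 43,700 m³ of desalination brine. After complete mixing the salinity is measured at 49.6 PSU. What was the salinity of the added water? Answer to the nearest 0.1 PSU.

Salt balance: 47,700×35.9 + 43,700×S = 91,400×49.6
1,712,430 + 43,700·S = 4,533,440
S = (4,533,440 − 1,712,430) / 43,700 = 64.554 PSU

64.6 PSU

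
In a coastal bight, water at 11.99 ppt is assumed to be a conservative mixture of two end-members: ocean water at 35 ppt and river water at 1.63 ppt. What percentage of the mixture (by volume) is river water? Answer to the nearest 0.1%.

Let f be the freshwater fraction. Salt balance per unit volume:
f×1.63 + (1−f)×35 = 11.99
f = (35 − 11.99) / (35 − 1.63) = 23.01/33.37 = 0.6895

69.0%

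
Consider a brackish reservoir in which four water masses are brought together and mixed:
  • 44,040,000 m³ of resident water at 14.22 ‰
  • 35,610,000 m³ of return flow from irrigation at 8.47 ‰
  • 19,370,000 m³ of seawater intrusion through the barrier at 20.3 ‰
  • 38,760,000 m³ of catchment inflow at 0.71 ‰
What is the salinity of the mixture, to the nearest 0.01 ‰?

By conservation of dissolved salt,
salt = 44,040,000×14.22 + 35,610,000×8.47 + 19,370,000×20.3 + 38,760,000×0.71 = 626,248,800 + 301,616,700 + 393,211,000 + 27,519,600 = 1,348,596,100
volume = 44,040,000 + 35,610,000 + 19,370,000 + 38,760,000 = 137,780,000 m³
S = 1,348,596,100 / 137,780,000 = 9.788 ‰

9.79 ‰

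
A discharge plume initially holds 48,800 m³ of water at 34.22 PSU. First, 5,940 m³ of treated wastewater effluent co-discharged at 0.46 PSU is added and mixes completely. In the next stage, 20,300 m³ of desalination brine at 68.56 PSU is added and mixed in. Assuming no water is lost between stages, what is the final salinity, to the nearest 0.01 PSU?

Total salt / total volume:
Initial salt = 48,800×34.22 = 1,669,936
After stage 1: salt = 1,669,936 + 5,940×0.46 = 1,672,668.4; volume = 54,740 m³; S = 30.557 PSU
After stage 2: salt = 1,672,668.4 + 20,300×68.56 = 3,064,436.4; volume = 75,040 m³
S = 3,064,436.4 / 75,040 = 40.8374 PSU

40.84 PSU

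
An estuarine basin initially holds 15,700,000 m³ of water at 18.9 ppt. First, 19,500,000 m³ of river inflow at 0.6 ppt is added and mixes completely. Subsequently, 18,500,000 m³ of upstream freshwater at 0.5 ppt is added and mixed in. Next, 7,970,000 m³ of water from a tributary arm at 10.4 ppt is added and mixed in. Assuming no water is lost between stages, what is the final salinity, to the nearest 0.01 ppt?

Weighted by volume,
Initial salt = 15,700,000×18.9 = 296,730,000
After stage 1: salt = 296,730,000 + 19,500,000×0.6 = 308,430,000; volume = 35,200,000 m³; S = 8.762 ppt
After stage 2: salt = 308,430,000 + 18,500,000×0.5 = 317,680,000; volume = 53,700,000 m³; S = 5.916 ppt
After stage 3: salt = 317,680,000 + 7,970,000×10.4 = 400,568,000; volume = 61,670,000 m³
S = 400,568,000 / 61,670,000 = 6.4953 ppt

6.50 ppt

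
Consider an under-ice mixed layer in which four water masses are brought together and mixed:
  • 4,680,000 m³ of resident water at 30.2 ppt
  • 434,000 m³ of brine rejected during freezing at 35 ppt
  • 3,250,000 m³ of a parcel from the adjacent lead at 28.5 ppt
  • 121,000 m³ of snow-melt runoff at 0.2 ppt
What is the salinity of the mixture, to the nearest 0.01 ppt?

Weighted by volume,
salt = 4,680,000×30.2 + 434,000×35 + 3,250,000×28.5 + 121,000×0.2 = 141,336,000 + 15,190,000 + 92,625,000 + 24,200 = 249,175,200
volume = 4,680,000 + 434,000 + 3,250,000 + 121,000 = 8,485,000 m³
S = 249,175,200 / 8,485,000 = 29.3666 ppt

29.37 ppt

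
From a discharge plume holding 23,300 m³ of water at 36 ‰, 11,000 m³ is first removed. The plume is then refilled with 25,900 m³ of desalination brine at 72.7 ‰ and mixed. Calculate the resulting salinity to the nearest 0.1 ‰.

Remaining after removal: 12,300 m³ at 36 ‰ (salt = 442,800)
After addition: salt = 442,800 + 25,900×72.7 = 2,325,730; volume = 38,200 m³
S = 2,325,730 / 38,200 = 60.883 ‰

60.9 ‰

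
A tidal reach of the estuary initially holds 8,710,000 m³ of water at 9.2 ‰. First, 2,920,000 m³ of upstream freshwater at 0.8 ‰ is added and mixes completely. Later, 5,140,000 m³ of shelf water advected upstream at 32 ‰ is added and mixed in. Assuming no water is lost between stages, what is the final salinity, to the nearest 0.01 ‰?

Total salt / total volume:
Initial salt = 8,710,000×9.2 = 80,132,000
After stage 1: salt = 80,132,000 + 2,920,000×0.8 = 82,468,000; volume = 11,630,000 m³; S = 7.091 ‰
After stage 2: salt = 82,468,000 + 5,140,000×32 = 246,948,000; volume = 16,770,000 m³
S = 246,948,000 / 16,770,000 = 14.7256 ‰

14.73 ‰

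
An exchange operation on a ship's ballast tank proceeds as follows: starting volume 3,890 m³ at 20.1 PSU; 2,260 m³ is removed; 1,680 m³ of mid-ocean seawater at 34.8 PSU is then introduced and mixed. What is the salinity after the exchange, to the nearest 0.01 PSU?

27.56 PSU

Remaining after removal: 1,630 m³ at 20.1 PSU (salt = 32,763)
After addition: salt = 32,763 + 1,680×34.8 = 91,227; volume = 3,310 m³
S = 91,227 / 3,310 = 27.561 PSU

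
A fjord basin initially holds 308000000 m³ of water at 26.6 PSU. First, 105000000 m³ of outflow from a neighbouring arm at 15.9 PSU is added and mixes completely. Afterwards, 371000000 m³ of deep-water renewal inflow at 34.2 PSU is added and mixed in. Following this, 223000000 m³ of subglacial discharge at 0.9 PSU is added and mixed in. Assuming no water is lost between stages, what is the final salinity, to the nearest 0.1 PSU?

22.6 PSU

Mass of salt is conserved:
Initial salt = 308,000,000×26.6 = 8,192,800,000
After stage 1: salt = 8,192,800,000 + 105,000,000×15.9 = 9,862,300,000; volume = 413,000,000 m³; S = 23.88 PSU
After stage 2: salt = 9,862,300,000 + 371,000,000×34.2 = 22,550,500,000; volume = 784,000,000 m³; S = 28.763 PSU
After stage 3: salt = 22,550,500,000 + 223,000,000×0.9 = 22,751,200,000; volume = 1,007,000,000 m³
S = 22,751,200,000 / 1,007,000,000 = 22.593 PSU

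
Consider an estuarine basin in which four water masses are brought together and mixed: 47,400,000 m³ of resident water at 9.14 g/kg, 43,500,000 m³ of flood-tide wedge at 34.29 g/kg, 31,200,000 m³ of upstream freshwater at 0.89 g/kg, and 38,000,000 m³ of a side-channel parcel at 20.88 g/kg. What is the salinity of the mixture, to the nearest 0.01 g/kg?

Conserving salt mass:
salt = 47,400,000×9.14 + 43,500,000×34.29 + 31,200,000×0.89 + 38,000,000×20.88 = 433,236,000 + 1,491,615,000 + 27,768,000 + 793,440,000 = 2,746,059,000
volume = 47,400,000 + 43,500,000 + 31,200,000 + 38,000,000 = 160,100,000 m³
S = 2,746,059,000 / 160,100,000 = 17.1521 g/kg

17.15 g/kg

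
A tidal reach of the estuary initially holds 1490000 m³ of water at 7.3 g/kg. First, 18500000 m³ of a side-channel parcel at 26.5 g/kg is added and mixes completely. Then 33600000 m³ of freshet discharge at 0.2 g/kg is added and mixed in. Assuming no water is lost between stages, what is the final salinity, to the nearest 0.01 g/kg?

Weighted by volume,
Initial salt = 1,490,000×7.3 = 10,877,000
After stage 1: salt = 10,877,000 + 18,500,000×26.5 = 501,127,000; volume = 19,990,000 m³; S = 25.069 g/kg
After stage 2: salt = 501,127,000 + 33,600,000×0.2 = 507,847,000; volume = 53,590,000 m³
S = 507,847,000 / 53,590,000 = 9.4765 g/kg

9.48 g/kg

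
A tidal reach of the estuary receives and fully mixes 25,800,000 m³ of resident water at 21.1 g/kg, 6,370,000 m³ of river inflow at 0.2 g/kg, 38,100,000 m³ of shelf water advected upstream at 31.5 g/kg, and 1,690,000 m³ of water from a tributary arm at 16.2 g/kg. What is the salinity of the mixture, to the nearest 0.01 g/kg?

Total salt / total volume:
salt = 25,800,000×21.1 + 6,370,000×0.2 + 38,100,000×31.5 + 1,690,000×16.2 = 544,380,000 + 1,274,000 + 1,200,150,000 + 27,378,000 = 1,773,182,000
volume = 25,800,000 + 6,370,000 + 38,100,000 + 1,690,000 = 71,960,000 m³
S = 1,773,182,000 / 71,960,000 = 24.6412 g/kg

24.64 g/kg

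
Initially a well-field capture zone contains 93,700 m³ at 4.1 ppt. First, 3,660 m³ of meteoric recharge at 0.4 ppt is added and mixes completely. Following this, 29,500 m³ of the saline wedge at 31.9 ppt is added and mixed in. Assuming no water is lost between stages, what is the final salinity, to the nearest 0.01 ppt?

Mass of salt is conserved:
Initial salt = 93,700×4.1 = 384,170
After stage 1: salt = 384,170 + 3,660×0.4 = 385,634; volume = 97,360 m³; S = 3.961 ppt
After stage 2: salt = 385,634 + 29,500×31.9 = 1,326,684; volume = 126,860 m³
S = 1,326,684 / 126,860 = 10.4579 ppt

10.46 ppt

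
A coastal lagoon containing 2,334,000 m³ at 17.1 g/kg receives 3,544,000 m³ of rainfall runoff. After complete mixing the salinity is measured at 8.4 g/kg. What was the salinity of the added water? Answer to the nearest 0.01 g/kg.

2.67 g/kg

Salt balance: 2,334,000×17.1 + 3,544,000×S = 5,878,000×8.4
39,911,400 + 3,544,000·S = 49,375,200
S = (49,375,200 − 39,911,400) / 3,544,000 = 2.6704 g/kg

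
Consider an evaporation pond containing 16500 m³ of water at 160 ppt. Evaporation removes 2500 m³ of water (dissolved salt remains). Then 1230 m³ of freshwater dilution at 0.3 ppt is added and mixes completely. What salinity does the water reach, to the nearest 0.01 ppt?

173.37 ppt

After evaporation: salt = 16,500×160 = 2,640,000; volume = 16,500 − 2,500 = 14,000 m³
After mixing: salt = 2,640,000 + 1,230×0.3 = 2,640,369; volume = 14,000 + 1,230 = 15,230 m³
S = 2,640,369 / 15,230 = 173.3663 ppt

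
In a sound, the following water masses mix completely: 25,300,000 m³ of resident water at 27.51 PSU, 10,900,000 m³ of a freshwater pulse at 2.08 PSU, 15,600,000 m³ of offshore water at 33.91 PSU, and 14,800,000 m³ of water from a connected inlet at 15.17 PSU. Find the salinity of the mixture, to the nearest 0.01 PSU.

22.10 PSU

By conservation of dissolved salt,
salt = 25,300,000×27.51 + 10,900,000×2.08 + 15,600,000×33.91 + 14,800,000×15.17 = 696,003,000 + 22,672,000 + 528,996,000 + 224,516,000 = 1,472,187,000
volume = 25,300,000 + 10,900,000 + 15,600,000 + 14,800,000 = 66,600,000 m³
S = 1,472,187,000 / 66,600,000 = 22.1049 PSU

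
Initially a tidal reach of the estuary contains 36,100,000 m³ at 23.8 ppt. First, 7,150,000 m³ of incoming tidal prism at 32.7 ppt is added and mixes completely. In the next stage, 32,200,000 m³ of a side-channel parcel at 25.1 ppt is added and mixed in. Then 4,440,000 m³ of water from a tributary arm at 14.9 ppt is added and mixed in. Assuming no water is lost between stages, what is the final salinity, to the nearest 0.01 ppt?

24.63 ppt

Weighted by volume,
Initial salt = 36,100,000×23.8 = 859,180,000
After stage 1: salt = 859,180,000 + 7,150,000×32.7 = 1,092,985,000; volume = 43,250,000 m³; S = 25.271 ppt
After stage 2: salt = 1,092,985,000 + 32,200,000×25.1 = 1,901,205,000; volume = 75,450,000 m³; S = 25.198 ppt
After stage 3: salt = 1,901,205,000 + 4,440,000×14.9 = 1,967,361,000; volume = 79,890,000 m³
S = 1,967,361,000 / 79,890,000 = 24.6259 ppt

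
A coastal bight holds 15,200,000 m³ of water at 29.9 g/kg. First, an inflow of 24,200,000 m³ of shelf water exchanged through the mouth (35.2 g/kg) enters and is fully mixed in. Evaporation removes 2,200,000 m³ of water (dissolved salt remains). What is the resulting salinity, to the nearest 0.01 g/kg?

35.12 g/kg

After mixing: salt = 15,200,000×29.9 + 24,200,000×35.2 = 1,306,320,000; volume = 39,400,000 m³
After evaporation: salt unchanged = 1,306,320,000; volume = 39,400,000 − 2,200,000 = 37,200,000 m³
S = 1,306,320,000 / 37,200,000 = 35.1161 g/kg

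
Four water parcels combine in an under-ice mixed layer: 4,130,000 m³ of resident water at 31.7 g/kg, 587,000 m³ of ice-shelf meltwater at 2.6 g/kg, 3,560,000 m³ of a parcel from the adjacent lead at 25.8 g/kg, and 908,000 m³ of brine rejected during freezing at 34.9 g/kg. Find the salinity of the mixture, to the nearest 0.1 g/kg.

27.9 g/kg

Total salt / total volume:
salt = 4,130,000×31.7 + 587,000×2.6 + 3,560,000×25.8 + 908,000×34.9 = 130,921,000 + 1,526,200 + 91,848,000 + 31,689,200 = 255,984,400
volume = 4,130,000 + 587,000 + 3,560,000 + 908,000 = 9,185,000 m³
S = 255,984,400 / 9,185,000 = 27.87 g/kg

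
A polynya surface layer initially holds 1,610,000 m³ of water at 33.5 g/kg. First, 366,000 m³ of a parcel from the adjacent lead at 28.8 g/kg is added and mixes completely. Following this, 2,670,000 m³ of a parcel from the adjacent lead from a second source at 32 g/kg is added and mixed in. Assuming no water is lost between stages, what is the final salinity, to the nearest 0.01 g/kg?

32.27 g/kg

Total salt / total volume:
Initial salt = 1,610,000×33.5 = 53,935,000
After stage 1: salt = 53,935,000 + 366,000×28.8 = 64,475,800; volume = 1,976,000 m³; S = 32.629 g/kg
After stage 2: salt = 64,475,800 + 2,670,000×32 = 149,915,800; volume = 4,646,000 m³
S = 149,915,800 / 4,646,000 = 32.2677 g/kg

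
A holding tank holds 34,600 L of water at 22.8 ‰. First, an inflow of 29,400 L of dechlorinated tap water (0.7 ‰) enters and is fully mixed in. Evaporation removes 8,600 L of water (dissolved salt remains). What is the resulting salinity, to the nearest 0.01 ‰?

After mixing: salt = 34,600×22.8 + 29,400×0.7 = 809,460; volume = 64,000 L
After evaporation: salt unchanged = 809,460; volume = 64,000 − 8,600 = 55,400 L
S = 809,460 / 55,400 = 14.6112 ‰

14.61 ‰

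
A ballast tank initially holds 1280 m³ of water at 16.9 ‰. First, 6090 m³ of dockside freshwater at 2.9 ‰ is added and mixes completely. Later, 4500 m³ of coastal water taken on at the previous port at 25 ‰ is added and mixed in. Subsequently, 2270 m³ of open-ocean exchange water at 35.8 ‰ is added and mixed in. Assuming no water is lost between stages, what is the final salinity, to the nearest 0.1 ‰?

Weighted by volume,
Initial salt = 1,280×16.9 = 21,632
After stage 1: salt = 21,632 + 6,090×2.9 = 39,293; volume = 7,370 m³; S = 5.331 ‰
After stage 2: salt = 39,293 + 4,500×25 = 151,793; volume = 11,870 m³; S = 12.788 ‰
After stage 3: salt = 151,793 + 2,270×35.8 = 233,059; volume = 14,140 m³
S = 233,059 / 14,140 = 16.4822 ‰

16.5 ‰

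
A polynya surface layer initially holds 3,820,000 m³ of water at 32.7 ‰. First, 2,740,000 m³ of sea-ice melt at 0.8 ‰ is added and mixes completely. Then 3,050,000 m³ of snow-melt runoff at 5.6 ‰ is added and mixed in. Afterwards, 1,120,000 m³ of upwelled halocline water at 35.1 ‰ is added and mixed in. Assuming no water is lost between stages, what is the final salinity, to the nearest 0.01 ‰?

17.10 ‰

Salt balance:
Initial salt = 3,820,000×32.7 = 124,914,000
After stage 1: salt = 124,914,000 + 2,740,000×0.8 = 127,106,000; volume = 6,560,000 m³; S = 19.376 ‰
After stage 2: salt = 127,106,000 + 3,050,000×5.6 = 144,186,000; volume = 9,610,000 m³; S = 15.004 ‰
After stage 3: salt = 144,186,000 + 1,120,000×35.1 = 183,498,000; volume = 10,730,000 m³
S = 183,498,000 / 10,730,000 = 17.1014 ‰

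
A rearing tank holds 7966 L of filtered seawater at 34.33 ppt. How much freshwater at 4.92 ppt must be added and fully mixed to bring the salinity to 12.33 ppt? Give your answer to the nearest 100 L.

23700 L

Salt balance: 7,966×34.33 + V×4.92 = (7,966+V)×12.33
273,472.78 + 4.92V = 98,220.78 + 12.33V
175,252 = 7.41V
V = 23,650.74 L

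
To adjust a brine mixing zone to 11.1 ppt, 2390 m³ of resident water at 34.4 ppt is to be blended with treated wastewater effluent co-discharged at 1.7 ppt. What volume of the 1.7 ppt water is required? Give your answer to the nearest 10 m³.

Salt balance: 2,390×34.4 + V×1.7 = (2,390+V)×11.1
82,216 + 1.7V = 26,529 + 11.1V
55,687 = 9.4V
V = 5,924.15 m³

5920 m³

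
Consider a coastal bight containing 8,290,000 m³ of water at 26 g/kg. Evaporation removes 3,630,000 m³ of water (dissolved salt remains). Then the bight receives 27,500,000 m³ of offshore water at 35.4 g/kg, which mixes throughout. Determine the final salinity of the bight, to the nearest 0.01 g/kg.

After evaporation: salt = 8,290,000×26 = 215,540,000; volume = 8,290,000 − 3,630,000 = 4,660,000 m³
After mixing: salt = 215,540,000 + 27,500,000×35.4 = 1,189,040,000; volume = 4,660,000 + 27,500,000 = 32,160,000 m³
S = 1,189,040,000 / 32,160,000 = 36.9726 g/kg

36.97 g/kg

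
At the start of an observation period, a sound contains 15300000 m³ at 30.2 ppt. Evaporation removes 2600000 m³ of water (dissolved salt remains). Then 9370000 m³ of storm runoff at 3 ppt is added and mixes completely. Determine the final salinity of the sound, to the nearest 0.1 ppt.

After evaporation: salt = 15,300,000×30.2 = 462,060,000; volume = 15,300,000 − 2,600,000 = 12,700,000 m³
After mixing: salt = 462,060,000 + 9,370,000×3 = 490,170,000; volume = 12,700,000 + 9,370,000 = 22,070,000 m³
S = 490,170,000 / 22,070,000 = 22.2098 ppt

22.2 ppt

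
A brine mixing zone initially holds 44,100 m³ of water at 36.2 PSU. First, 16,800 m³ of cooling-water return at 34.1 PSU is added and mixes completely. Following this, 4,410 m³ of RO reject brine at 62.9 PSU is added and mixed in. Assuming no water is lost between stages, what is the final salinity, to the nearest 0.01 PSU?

Salt balance:
Initial salt = 44,100×36.2 = 1,596,420
After stage 1: salt = 1,596,420 + 16,800×34.1 = 2,169,300; volume = 60,900 m³; S = 35.621 PSU
After stage 2: salt = 2,169,300 + 4,410×62.9 = 2,446,689; volume = 65,310 m³
S = 2,446,689 / 65,310 = 37.4627 PSU

37.46 PSU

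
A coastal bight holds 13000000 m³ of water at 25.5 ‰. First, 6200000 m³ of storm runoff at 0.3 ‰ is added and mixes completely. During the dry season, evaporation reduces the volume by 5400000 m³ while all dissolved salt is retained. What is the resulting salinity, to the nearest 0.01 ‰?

After mixing: salt = 13,000,000×25.5 + 6,200,000×0.3 = 333,360,000; volume = 19,200,000 m³
After evaporation: salt unchanged = 333,360,000; volume = 19,200,000 − 5,400,000 = 13,800,000 m³
S = 333,360,000 / 13,800,000 = 24.1565 ‰

24.16 ‰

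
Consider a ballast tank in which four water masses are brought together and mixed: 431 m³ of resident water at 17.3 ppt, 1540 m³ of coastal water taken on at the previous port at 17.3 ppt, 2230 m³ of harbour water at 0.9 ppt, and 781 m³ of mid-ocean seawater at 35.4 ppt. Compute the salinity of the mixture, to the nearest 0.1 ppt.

Weighted by volume,
salt = 431×17.3 + 1,540×17.3 + 2,230×0.9 + 781×35.4 = 7,456.3 + 26,642 + 2,007 + 27,647.4 = 63,752.7
volume = 431 + 1,540 + 2,230 + 781 = 4,982 m³
S = 63,752.7 / 4,982 = 12.797 ppt

12.8 ppt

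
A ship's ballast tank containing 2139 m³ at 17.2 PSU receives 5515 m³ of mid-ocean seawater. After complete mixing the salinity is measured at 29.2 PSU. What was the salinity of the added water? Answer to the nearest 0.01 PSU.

Salt balance: 2,139×17.2 + 5,515×S = 7,654×29.2
36,790.8 + 5,515·S = 223,496.8
S = (223,496.8 − 36,790.8) / 5,515 = 33.8542 PSU

33.85 PSU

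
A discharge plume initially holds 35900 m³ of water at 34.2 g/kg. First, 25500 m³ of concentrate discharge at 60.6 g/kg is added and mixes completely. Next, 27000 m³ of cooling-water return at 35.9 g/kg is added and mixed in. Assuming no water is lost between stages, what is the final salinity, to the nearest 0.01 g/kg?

Weighted by volume,
Initial salt = 35,900×34.2 = 1,227,780
After stage 1: salt = 1,227,780 + 25,500×60.6 = 2,773,080; volume = 61,400 m³; S = 45.164 g/kg
After stage 2: salt = 2,773,080 + 27,000×35.9 = 3,742,380; volume = 88,400 m³
S = 3,742,380 / 88,400 = 42.3346 g/kg

42.33 g/kg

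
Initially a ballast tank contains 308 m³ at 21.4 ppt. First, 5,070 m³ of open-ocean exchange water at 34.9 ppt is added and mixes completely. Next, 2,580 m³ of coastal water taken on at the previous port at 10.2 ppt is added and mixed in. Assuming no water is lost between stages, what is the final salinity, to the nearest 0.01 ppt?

26.37 ppt

Weighted by volume,
Initial salt = 308×21.4 = 6,591.2
After stage 1: salt = 6,591.2 + 5,070×34.9 = 183,534.2; volume = 5,378 m³; S = 34.127 ppt
After stage 2: salt = 183,534.2 + 2,580×10.2 = 209,850.2; volume = 7,958 m³
S = 209,850.2 / 7,958 = 26.3697 ppt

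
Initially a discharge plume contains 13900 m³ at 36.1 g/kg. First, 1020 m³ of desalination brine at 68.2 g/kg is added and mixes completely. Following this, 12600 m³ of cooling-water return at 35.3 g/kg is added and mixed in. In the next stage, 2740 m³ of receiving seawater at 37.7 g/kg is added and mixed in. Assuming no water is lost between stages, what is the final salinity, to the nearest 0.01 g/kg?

Weighted by volume,
Initial salt = 13,900×36.1 = 501,790
After stage 1: salt = 501,790 + 1,020×68.2 = 571,354; volume = 14,920 m³; S = 38.295 g/kg
After stage 2: salt = 571,354 + 12,600×35.3 = 1,016,134; volume = 27,520 m³; S = 36.923 g/kg
After stage 3: salt = 1,016,134 + 2,740×37.7 = 1,119,432; volume = 30,260 m³
S = 1,119,432 / 30,260 = 36.9938 g/kg

36.99 g/kg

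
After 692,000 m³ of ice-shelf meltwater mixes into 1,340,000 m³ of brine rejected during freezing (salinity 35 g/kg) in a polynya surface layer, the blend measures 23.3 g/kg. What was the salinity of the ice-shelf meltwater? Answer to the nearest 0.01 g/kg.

Salt balance: 1,340,000×35 + 692,000×S = 2,032,000×23.3
46,900,000 + 692,000·S = 47,345,600
S = (47,345,600 − 46,900,000) / 692,000 = 0.6439 g/kg

0.64 g/kg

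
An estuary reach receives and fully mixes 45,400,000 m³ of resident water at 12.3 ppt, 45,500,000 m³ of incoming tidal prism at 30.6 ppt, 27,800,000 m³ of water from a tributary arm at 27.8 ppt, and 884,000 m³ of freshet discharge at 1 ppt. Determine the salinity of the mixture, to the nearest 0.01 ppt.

22.78 ppt

Mass of salt is conserved:
salt = 45,400,000×12.3 + 45,500,000×30.6 + 27,800,000×27.8 + 884,000×1 = 558,420,000 + 1,392,300,000 + 772,840,000 + 884,000 = 2,724,444,000
volume = 45,400,000 + 45,500,000 + 27,800,000 + 884,000 = 119,584,000 m³
S = 2,724,444,000 / 119,584,000 = 22.7827 ppt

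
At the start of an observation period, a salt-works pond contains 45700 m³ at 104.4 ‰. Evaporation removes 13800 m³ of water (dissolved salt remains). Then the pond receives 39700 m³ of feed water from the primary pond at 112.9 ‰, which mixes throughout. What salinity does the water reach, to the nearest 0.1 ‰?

129.2 ‰

After evaporation: salt = 45,700×104.4 = 4,771,080; volume = 45,700 − 13,800 = 31,900 m³
After mixing: salt = 4,771,080 + 39,700×112.9 = 9,253,210; volume = 31,900 + 39,700 = 71,600 m³
S = 9,253,210 / 71,600 = 129.2348 ‰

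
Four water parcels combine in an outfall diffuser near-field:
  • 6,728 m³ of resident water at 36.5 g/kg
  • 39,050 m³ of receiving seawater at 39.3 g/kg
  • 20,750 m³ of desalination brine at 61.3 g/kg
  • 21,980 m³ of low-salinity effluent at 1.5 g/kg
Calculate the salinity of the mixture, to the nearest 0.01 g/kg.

34.86 g/kg

Mass of salt is conserved:
salt = 6,728×36.5 + 39,050×39.3 + 20,750×61.3 + 21,980×1.5 = 245,572 + 1,534,665 + 1,271,975 + 32,970 = 3,085,182
volume = 6,728 + 39,050 + 20,750 + 21,980 = 88,508 m³
S = 3,085,182 / 88,508 = 34.8577 g/kg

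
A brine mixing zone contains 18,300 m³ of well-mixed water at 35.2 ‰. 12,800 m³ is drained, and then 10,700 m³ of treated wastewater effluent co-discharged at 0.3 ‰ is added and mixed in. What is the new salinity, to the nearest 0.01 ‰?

12.15 ‰

Remaining after removal: 5,500 m³ at 35.2 ‰ (salt = 193,600)
After addition: salt = 193,600 + 10,700×0.3 = 196,810; volume = 16,200 m³
S = 196,810 / 16,200 = 12.1488 ‰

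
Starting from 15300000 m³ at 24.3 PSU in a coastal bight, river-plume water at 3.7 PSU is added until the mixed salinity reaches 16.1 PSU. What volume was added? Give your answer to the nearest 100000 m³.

Salt balance: 15,300,000×24.3 + V×3.7 = (15,300,000+V)×16.1
371,790,000 + 3.7V = 246,330,000 + 16.1V
125,460,000 = 12.4V
V = 10,117,741.94 m³

10100000 m³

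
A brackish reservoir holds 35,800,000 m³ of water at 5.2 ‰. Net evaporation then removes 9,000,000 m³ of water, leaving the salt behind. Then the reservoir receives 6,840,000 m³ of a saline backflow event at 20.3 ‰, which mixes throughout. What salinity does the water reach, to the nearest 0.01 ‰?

9.66 ‰

After evaporation: salt = 35,800,000×5.2 = 186,160,000; volume = 35,800,000 − 9,000,000 = 26,800,000 m³
After mixing: salt = 186,160,000 + 6,840,000×20.3 = 325,012,000; volume = 26,800,000 + 6,840,000 = 33,640,000 m³
S = 325,012,000 / 33,640,000 = 9.6615 ‰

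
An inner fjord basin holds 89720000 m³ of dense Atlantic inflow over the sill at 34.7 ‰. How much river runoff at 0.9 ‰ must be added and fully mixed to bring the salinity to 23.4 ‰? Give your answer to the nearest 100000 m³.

45100000 m³

Salt balance: 89,720,000×34.7 + V×0.9 = (89,720,000+V)×23.4
3,113,284,000 + 0.9V = 2,099,448,000 + 23.4V
1,013,836,000 = 22.5V
V = 45,059,377.78 m³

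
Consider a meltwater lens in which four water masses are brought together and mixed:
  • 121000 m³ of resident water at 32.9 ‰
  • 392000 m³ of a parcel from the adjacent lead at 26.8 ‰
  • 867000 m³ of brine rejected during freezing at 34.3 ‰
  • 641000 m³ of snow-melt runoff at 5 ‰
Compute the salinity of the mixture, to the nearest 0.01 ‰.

23.47 ‰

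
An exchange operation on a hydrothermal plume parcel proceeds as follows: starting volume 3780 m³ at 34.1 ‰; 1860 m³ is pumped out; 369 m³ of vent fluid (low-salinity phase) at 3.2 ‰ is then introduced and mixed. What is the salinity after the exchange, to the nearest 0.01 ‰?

29.12 ‰

Remaining after removal: 1,920 m³ at 34.1 ‰ (salt = 65,472)
After addition: salt = 65,472 + 369×3.2 = 66,652.8; volume = 2,289 m³
S = 66,652.8 / 2,289 = 29.1187 ‰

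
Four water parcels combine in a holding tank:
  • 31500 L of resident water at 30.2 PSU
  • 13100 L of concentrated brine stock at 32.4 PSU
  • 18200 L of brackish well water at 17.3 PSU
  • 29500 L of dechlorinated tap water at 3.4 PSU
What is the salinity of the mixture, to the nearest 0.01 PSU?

19.40 PSU

Total salt / total volume:
salt = 31,500×30.2 + 13,100×32.4 + 18,200×17.3 + 29,500×3.4 = 951,300 + 424,440 + 314,860 + 100,300 = 1,790,900
volume = 31,500 + 13,100 + 18,200 + 29,500 = 92,300 L
S = 1,790,900 / 92,300 = 19.403 PSU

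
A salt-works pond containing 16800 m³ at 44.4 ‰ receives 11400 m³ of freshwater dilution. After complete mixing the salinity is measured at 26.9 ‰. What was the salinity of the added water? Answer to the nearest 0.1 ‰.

1.1 ‰

Salt balance: 16,800×44.4 + 11,400×S = 28,200×26.9
745,920 + 11,400·S = 758,580
S = (758,580 − 745,920) / 11,400 = 1.1105 ‰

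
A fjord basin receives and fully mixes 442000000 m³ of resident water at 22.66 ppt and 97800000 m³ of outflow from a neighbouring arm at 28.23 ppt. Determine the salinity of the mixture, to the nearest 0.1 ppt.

Salt balance:
salt = 442,000,000×22.66 + 97,800,000×28.23 = 10,015,720,000 + 2,760,894,000 = 12,776,614,000
volume = 442,000,000 + 97,800,000 = 539,800,000 m³
S = 12,776,614,000 / 539,800,000 = 23.669 ppt

23.7 ppt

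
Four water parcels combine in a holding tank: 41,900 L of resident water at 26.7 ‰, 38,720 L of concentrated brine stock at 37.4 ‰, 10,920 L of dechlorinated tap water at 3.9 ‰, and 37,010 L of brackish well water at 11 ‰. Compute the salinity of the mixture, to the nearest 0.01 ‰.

Mass of salt is conserved:
salt = 41,900×26.7 + 38,720×37.4 + 10,920×3.9 + 37,010×11 = 1,118,730 + 1,448,128 + 42,588 + 407,110 = 3,016,556
volume = 41,900 + 38,720 + 10,920 + 37,010 = 128,550 L
S = 3,016,556 / 128,550 = 23.466 ‰

23.47 ‰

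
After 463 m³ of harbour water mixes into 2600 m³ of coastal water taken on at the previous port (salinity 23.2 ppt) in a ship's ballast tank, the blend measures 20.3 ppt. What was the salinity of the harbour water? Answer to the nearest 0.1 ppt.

4.0 ppt

Salt balance: 2,600×23.2 + 463×S = 3,063×20.3
60,320 + 463·S = 62,178.9
S = (62,178.9 − 60,320) / 463 = 4.0149 ppt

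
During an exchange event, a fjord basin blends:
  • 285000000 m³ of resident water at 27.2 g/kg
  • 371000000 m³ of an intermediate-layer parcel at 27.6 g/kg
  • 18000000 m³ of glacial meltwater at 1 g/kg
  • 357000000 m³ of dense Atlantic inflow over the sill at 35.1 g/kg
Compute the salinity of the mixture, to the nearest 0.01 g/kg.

29.62 g/kg

By conservation of dissolved salt,
salt = 285,000,000×27.2 + 371,000,000×27.6 + 18,000,000×1 + 357,000,000×35.1 = 7,752,000,000 + 10,239,600,000 + 18,000,000 + 12,530,700,000 = 30,540,300,000
volume = 285,000,000 + 371,000,000 + 18,000,000 + 357,000,000 = 1,031,000,000 m³
S = 30,540,300,000 / 1,031,000,000 = 29.622 g/kg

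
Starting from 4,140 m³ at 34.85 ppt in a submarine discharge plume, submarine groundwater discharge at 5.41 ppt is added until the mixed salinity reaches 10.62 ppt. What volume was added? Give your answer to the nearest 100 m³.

19300 m³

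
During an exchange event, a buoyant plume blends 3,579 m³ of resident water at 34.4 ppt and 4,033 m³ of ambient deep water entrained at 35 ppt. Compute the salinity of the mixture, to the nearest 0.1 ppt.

34.7 ppt

Conserving salt mass:
salt = 3,579×34.4 + 4,033×35 = 123,117.6 + 141,155 = 264,272.6
volume = 3,579 + 4,033 = 7,612 m³
S = 264,272.6 / 7,612 = 34.718 ppt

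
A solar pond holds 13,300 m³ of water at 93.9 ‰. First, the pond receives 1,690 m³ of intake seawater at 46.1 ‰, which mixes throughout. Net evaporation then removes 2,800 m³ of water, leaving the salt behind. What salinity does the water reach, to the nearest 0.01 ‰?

After mixing: salt = 13,300×93.9 + 1,690×46.1 = 1,326,779; volume = 14,990 m³
After evaporation: salt unchanged = 1,326,779; volume = 14,990 − 2,800 = 12,190 m³
S = 1,326,779 / 12,190 = 108.8416 ‰

108.84 ‰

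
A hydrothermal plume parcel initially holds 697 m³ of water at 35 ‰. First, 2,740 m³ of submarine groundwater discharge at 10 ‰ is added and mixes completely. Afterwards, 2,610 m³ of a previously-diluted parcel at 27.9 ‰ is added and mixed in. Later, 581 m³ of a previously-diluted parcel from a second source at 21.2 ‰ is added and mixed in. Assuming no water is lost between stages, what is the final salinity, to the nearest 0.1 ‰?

Salt balance:
Initial salt = 697×35 = 24,395
After stage 1: salt = 24,395 + 2,740×10 = 51,795; volume = 3,437 m³; S = 15.07 ‰
After stage 2: salt = 51,795 + 2,610×27.9 = 124,614; volume = 6,047 m³; S = 20.608 ‰
After stage 3: salt = 124,614 + 581×21.2 = 136,931.2; volume = 6,628 m³
S = 136,931.2 / 6,628 = 20.6595 ‰

20.7 ‰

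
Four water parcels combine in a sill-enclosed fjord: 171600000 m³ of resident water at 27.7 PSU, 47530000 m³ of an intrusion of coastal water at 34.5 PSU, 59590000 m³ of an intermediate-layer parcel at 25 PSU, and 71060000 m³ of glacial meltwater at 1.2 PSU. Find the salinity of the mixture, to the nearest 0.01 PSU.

22.78 PSU

Weighted by volume,
salt = 171,600,000×27.7 + 47,530,000×34.5 + 59,590,000×25 + 71,060,000×1.2 = 4,753,320,000 + 1,639,785,000 + 1,489,750,000 + 85,272,000 = 7,968,127,000
volume = 171,600,000 + 47,530,000 + 59,590,000 + 71,060,000 = 349,780,000 m³
S = 7,968,127,000 / 349,780,000 = 22.7804 PSU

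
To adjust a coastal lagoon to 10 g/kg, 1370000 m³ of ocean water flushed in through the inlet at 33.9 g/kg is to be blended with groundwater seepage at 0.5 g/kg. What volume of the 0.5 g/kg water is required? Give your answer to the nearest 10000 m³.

Salt balance: 1,370,000×33.9 + V×0.5 = (1,370,000+V)×10
46,443,000 + 0.5V = 13,700,000 + 10V
32,743,000 = 9.5V
V = 3,446,631.58 m³

3450000 m³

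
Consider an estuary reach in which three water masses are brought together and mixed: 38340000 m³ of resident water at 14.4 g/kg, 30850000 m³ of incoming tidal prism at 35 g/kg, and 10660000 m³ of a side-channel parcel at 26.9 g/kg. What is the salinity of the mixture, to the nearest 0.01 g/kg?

Total salt / total volume:
salt = 38,340,000×14.4 + 30,850,000×35 + 10,660,000×26.9 = 552,096,000 + 1,079,750,000 + 286,754,000 = 1,918,600,000
volume = 38,340,000 + 30,850,000 + 10,660,000 = 79,850,000 m³
S = 1,918,600,000 / 79,850,000 = 24.0276 g/kg

24.03 g/kg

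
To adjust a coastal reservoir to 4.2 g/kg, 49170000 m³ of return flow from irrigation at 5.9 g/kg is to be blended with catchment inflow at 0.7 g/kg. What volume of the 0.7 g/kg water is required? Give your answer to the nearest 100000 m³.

23900000 m³

Salt balance: 49,170,000×5.9 + V×0.7 = (49,170,000+V)×4.2
290,103,000 + 0.7V = 206,514,000 + 4.2V
83,589,000 = 3.5V
V = 23,882,571.43 m³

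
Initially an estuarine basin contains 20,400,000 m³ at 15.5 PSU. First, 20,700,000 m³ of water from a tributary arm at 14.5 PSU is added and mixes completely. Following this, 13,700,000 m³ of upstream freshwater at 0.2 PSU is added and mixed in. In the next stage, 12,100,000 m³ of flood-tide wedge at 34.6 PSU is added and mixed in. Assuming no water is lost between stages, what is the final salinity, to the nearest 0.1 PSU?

Total salt / total volume:
Initial salt = 20,400,000×15.5 = 316,200,000
After stage 1: salt = 316,200,000 + 20,700,000×14.5 = 616,350,000; volume = 41,100,000 m³; S = 14.996 PSU
After stage 2: salt = 616,350,000 + 13,700,000×0.2 = 619,090,000; volume = 54,800,000 m³; S = 11.297 PSU
After stage 3: salt = 619,090,000 + 12,100,000×34.6 = 1,037,750,000; volume = 66,900,000 m³
S = 1,037,750,000 / 66,900,000 = 15.512 PSU

15.5 PSU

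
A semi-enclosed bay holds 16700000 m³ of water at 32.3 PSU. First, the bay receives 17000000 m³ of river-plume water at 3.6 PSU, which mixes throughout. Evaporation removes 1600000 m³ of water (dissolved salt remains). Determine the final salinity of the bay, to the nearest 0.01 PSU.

18.71 PSU

After mixing: salt = 16,700,000×32.3 + 17,000,000×3.6 = 600,610,000; volume = 33,700,000 m³
After evaporation: salt unchanged = 600,610,000; volume = 33,700,000 − 1,600,000 = 32,100,000 m³
S = 600,610,000 / 32,100,000 = 18.7106 PSU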